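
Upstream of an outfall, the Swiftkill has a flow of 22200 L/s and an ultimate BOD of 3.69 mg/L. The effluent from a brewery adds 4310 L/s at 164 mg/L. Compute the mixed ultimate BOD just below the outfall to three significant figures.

Flow-weighted mixing: C = (Q_r C_r + Q_w C_w)/(Q_r + Q_w)
= (22200×3.69 + 4310×164)/(22200 + 4310) = 788800/26510 = 29.75 mg/L.

29.8 mg/L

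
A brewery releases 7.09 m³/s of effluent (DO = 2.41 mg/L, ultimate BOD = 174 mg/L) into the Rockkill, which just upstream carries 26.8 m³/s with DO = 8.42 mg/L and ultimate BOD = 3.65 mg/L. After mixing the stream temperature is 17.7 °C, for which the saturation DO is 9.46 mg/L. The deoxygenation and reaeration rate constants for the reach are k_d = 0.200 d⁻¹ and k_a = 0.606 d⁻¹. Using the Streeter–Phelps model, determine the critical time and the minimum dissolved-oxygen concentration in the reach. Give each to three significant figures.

t_c ≈ 2.42 d; minimum DO ≈ 1.47 mg/L

Mixed DO = (26.8×8.42 + 7.09×2.41)/(26.8+7.09) = 242.7/33.89 = 7.163 mg/L.
Mixed L₀ = (26.8×3.65 + 7.09×174)/(33.89) = 1331/33.89 = 39.29 mg/L.
Initial deficit D₀ = C_s − DO₀ = 9.46 − 7.163 = 2.297 mg/L.
t_c = (1/0.4060) ln[(0.606/0.200)(1 − 2.297×0.4060/(0.200×39.29))] = 2.463 × ln(2.670) = 2.419 d.
D_c = (0.200/0.606) × 39.29 × e^(−0.200×2.419) = 0.3300 × 39.29 × 0.6164 = 7.993 mg/L.
Minimum DO = 9.46 − 7.993 = 1.467 mg/L.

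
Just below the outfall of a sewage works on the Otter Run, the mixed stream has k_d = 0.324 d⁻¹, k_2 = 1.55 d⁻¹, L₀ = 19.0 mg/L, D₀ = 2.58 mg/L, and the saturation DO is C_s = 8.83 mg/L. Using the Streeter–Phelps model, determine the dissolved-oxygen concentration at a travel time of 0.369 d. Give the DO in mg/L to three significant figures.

k_d L₀/(k_2−k_d) = 0.324×19.0/(1.55−0.324) = 6.156/1.226 = 5.021 mg/L.
e^(−k_d t) = e^(−0.324×0.3690) = 0.8873; e^(−k_2 t) = e^(−1.55×0.3690) = 0.5644.
D = 5.021 × (0.8873 − 0.5644) + 2.58 × 0.5644 = 1.621 + 1.456 = 3.078 mg/L.
DO = C_s − D = 8.83 − 3.078 = 5.752 mg/L.

DO ≈ 5.75 mg/L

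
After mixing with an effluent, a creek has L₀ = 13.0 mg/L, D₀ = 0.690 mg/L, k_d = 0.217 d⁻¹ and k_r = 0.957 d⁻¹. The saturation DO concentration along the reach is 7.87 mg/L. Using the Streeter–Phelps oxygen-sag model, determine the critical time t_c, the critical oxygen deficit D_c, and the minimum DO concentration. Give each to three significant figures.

t_c ≈ 1.74 d; D_c ≈ 2.02 mg/L; min DO ≈ 5.85 mg/L

t_c = [1/(k_r−k_d)] ln[(k_r/k_d)(1 − D₀(k_r−k_d)/(k_d L₀))]
= [1/(0.957−0.217)] ln[(0.957/0.217)(1 − 0.690×0.7400/(0.217×13.0))]
= (1/0.7400) ln[4.410 × 0.8190] = 1.351 × ln(3.612) = 1.351 × 1.284 = 1.735 d.
L(t_c) = L₀ e^(−k_d t_c) = 13.0 × 0.6862 = 8.921 mg/L, and at the critical point k_r D_c = k_d L, so D_c = (0.217/0.957) × 8.921 = 2.023 mg/L.
Minimum DO = C_s − D_c = 7.87 − 2.023 = 5.847 mg/L.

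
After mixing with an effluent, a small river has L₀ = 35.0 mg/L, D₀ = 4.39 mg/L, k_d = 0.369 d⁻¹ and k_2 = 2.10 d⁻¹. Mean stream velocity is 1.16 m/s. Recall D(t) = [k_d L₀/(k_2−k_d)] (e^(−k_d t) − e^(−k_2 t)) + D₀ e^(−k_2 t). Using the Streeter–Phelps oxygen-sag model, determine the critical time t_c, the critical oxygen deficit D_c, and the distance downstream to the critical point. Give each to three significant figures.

At the critical point dD/dt = 0, so k_d L₀ e^(−k_d t) = k_2 D. Substituting D(t) from the Streeter–Phelps equation and solving for t gives
t_c = ln[(k_2/k_d)(1 − D₀(k_2−k_d)/(k_d L₀))] / (k_2−k_d).
Here k_2−k_d = 1.731 d⁻¹ and 1 − D₀(k_2−k_d)/(k_d L₀) = 1 − 4.39×1.731/(0.369×35.0) = 0.4116, so
t_c = ln(5.691 × 0.4116) / 1.731 = 0.8512 / 1.731 = 0.4917 d.
L(t_c) = L₀ e^(−k_d t_c) = 35.0 × 0.8341 = 29.19 mg/L, and at the critical point k_2 D_c = k_d L, so D_c = (0.369/2.10) × 29.19 = 5.129 mg/L.
x_c = v t_c = 1.16 m/s × 0.4917 d × 86400 s/d = 49280 m ≈ 49.3 km.

t_c ≈ 0.492 d; D_c ≈ 5.13 mg/L; x_c ≈ 49.3 km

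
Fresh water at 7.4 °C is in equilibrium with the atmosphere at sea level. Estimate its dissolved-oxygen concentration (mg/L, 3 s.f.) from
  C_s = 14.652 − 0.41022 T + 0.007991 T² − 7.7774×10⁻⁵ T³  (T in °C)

C_s ≈ 12.0 mg/L

C_s = 14.652 − 0.41022×7.4 + 0.007991×7.4² − 7.7774×10⁻⁵×7.4³ = 12.02 mg/L.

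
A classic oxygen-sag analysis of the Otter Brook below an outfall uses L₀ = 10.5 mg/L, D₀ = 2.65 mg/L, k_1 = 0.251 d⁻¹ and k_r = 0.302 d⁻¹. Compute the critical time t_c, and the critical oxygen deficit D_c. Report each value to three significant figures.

With k_r/k_1 = 1.203 and 1 − D₀(k_r−k_1)/(k_1 L₀) = 0.9487,
t_c = ln(1.203 × 0.9487) / (0.302 − 0.251) = ln(1.141) / 0.05100 = 0.1323/0.05100 = 2.595 d.
L(t_c) = L₀ e^(−k_1 t_c) = 10.5 × 0.5214 = 5.474 mg/L, and at the critical point k_r D_c = k_1 L, so D_c = (0.251/0.302) × 5.474 = 4.550 mg/L.

t_c ≈ 2.59 d; D_c ≈ 4.55 mg/L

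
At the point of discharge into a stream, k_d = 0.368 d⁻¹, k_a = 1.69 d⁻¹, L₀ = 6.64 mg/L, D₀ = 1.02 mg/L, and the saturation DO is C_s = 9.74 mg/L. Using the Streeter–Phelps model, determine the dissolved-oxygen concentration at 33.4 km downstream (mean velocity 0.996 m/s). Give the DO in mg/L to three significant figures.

DO ≈ 8.57 mg/L

Travel time t = x/v = 33.4 km / (0.996 m/s) = 33400 m / 0.996 m/s = 33530 s = 0.3881 d.
k_d L₀/(k_a−k_d) = 0.368×6.64/(1.69−0.368) = 2.444/1.322 = 1.848 mg/L.
e^(−k_d t) = e^(−0.368×0.3881) = 0.8669; e^(−k_a t) = e^(−1.69×0.3881) = 0.5190.
D = 1.848 × (0.8669 − 0.5190) + 1.02 × 0.5190 = 0.6431 + 0.5293 = 1.172 mg/L.
DO = C_s − D = 9.74 − 1.172 = 8.568 mg/L.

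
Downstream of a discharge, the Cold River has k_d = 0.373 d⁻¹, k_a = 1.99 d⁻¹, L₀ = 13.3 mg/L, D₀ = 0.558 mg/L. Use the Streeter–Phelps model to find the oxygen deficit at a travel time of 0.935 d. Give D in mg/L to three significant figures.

k_d L₀/(k_a−k_d) = 0.373×13.3/(1.99−0.373) = 4.961/1.617 = 3.068 mg/L.
e^(−k_d t) = e^(−0.373×0.9350) = 0.7056; e^(−k_a t) = e^(−1.99×0.9350) = 0.1556.
D = 3.068 × (0.7056 − 0.1556) + 0.558 × 0.1556 = 1.687 + 0.08681 = 1.774 mg/L.

D ≈ 1.77 mg/L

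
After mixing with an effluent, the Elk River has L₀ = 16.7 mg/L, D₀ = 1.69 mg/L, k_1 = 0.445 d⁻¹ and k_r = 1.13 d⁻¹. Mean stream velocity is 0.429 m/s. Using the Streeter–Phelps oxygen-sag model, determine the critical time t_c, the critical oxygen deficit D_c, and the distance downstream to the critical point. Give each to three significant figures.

t_c ≈ 1.11 d; D_c ≈ 4.01 mg/L; x_c ≈ 41.3 km

t_c = [1/(k_r−k_1)] ln[(k_r/k_1)(1 − D₀(k_r−k_1)/(k_1 L₀))]
= [1/(1.13−0.445)] ln[(1.13/0.445)(1 − 1.69×0.6850/(0.445×16.7))]
= (1/0.6850) ln[2.539 × 0.8442] = 1.460 × ln(2.144) = 1.460 × 0.7626 = 1.113 d.
L(t_c) = L₀ e^(−k_1 t_c) = 16.7 × 0.6093 = 10.18 mg/L, and at the critical point k_r D_c = k_1 L, so D_c = (0.445/1.13) × 10.18 = 4.007 mg/L.
x_c = v t_c = 0.429 m/s × 1.113 d × 86400 s/d = 41260 m ≈ 41.3 km.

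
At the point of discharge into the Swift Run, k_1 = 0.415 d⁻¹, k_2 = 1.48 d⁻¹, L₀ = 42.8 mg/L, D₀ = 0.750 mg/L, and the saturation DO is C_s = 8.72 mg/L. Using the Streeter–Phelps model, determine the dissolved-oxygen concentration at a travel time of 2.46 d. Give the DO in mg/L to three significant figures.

DO ≈ 3.13 mg/L

k_1 L₀/(k_2−k_1) = 0.415×42.8/(1.48−0.415) = 17.76/1.065 = 16.68 mg/L.
e^(−k_1 t) = e^(−0.415×2.460) = 0.3603; e^(−k_2 t) = e^(−1.48×2.460) = 0.02623.
D = 16.68 × (0.3603 − 0.02623) + 0.750 × 0.02623 = 5.571 + 0.01967 = 5.591 mg/L.
DO = C_s − D = 8.72 − 5.591 = 3.129 mg/L.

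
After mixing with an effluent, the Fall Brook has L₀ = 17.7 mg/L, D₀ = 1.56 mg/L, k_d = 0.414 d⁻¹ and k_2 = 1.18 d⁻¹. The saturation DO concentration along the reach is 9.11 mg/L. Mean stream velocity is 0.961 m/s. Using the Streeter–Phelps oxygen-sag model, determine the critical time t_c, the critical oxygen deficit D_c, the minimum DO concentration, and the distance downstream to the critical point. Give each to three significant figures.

t_c ≈ 1.13 d; D_c ≈ 3.88 mg/L; min DO ≈ 5.23 mg/L; x_c ≈ 94.2 km

With k_2/k_d = 2.850 and 1 − D₀(k_2−k_d)/(k_d L₀) = 0.8369,
t_c = ln(2.850 × 0.8369) / (1.18 − 0.414) = ln(2.385) / 0.7660 = 0.8694/0.7660 = 1.135 d.
L(t_c) = L₀ e^(−k_d t_c) = 17.7 × 0.6251 = 11.06 mg/L, and at the critical point k_2 D_c = k_d L, so D_c = (0.414/1.18) × 11.06 = 3.882 mg/L.
Minimum DO = C_s − D_c = 9.11 − 3.882 = 5.228 mg/L.
x_c = v t_c = 0.961 m/s × 1.135 d × 86400 s/d = 94240 m ≈ 94.2 km.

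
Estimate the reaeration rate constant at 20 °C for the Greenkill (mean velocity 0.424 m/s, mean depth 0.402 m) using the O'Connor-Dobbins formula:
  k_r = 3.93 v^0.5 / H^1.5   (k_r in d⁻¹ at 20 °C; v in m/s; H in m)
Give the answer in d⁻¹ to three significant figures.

k_r = 3.93 × 0.424^0.5 / 0.402^1.5 = 3.93 × 0.6512 / 0.2549 = 10.04 d⁻¹.

k_r ≈ 10.0 d⁻¹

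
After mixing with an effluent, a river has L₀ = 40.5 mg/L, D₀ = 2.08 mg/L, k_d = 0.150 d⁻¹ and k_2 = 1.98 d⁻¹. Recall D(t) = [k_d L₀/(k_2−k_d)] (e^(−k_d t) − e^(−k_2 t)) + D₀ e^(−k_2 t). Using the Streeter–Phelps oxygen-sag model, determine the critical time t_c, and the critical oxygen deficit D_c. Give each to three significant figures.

t_c ≈ 0.872 d; D_c ≈ 2.69 mg/L

At the critical point dD/dt = 0, so k_d L₀ e^(−k_d t) = k_2 D. Substituting D(t) from the Streeter–Phelps equation and solving for t gives
t_c = ln[(k_2/k_d)(1 − D₀(k_2−k_d)/(k_d L₀))] / (k_2−k_d).
Here k_2−k_d = 1.830 d⁻¹ and 1 − D₀(k_2−k_d)/(k_d L₀) = 1 − 2.08×1.830/(0.150×40.5) = 0.3734, so
t_c = ln(13.20 × 0.3734) / 1.830 = 1.595 / 1.830 = 0.8717 d.
D_c = (k_d/k_2) L₀ e^(−k_d t_c) = (0.150/1.98) × 40.5 × e^(−0.150×0.8717) = 0.07576 × 40.5 × 0.8774 = 2.692 mg/L.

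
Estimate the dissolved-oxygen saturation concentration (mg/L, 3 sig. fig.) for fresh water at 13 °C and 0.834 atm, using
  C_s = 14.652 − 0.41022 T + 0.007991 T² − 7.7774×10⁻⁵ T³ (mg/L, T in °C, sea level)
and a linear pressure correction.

At sea level: C_s = 14.652 − 0.41022×13 + 0.007991×13² − 7.7774×10⁻⁵×13³ = 10.50 mg/L.
Pressure correction: C_s' = 10.50 × 0.834 = 8.756 mg/L.

C_s ≈ 8.76 mg/L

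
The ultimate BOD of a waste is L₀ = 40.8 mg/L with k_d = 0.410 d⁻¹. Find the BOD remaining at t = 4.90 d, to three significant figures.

L_t = L₀ e^(−k_d t) = 40.8 × e^(−0.410×4.90) = 40.8 × 0.1341 = 5.472 mg/L.

L ≈ 5.47 mg/L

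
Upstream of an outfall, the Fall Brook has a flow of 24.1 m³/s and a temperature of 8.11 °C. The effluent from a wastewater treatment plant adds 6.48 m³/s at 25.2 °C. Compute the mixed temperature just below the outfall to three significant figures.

Flow-weighted mixing: C = (Q_r C_r + Q_w C_w)/(Q_r + Q_w)
= (24.1×8.11 + 6.48×25.2)/(24.1 + 6.48) = 358.7/30.58 = 11.73 °C.

11.7 °C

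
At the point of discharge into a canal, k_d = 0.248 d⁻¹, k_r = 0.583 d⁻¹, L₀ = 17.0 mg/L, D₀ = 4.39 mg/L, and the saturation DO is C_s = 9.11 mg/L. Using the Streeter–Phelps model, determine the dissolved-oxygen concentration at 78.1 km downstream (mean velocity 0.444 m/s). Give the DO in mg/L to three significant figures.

DO ≈ 4.01 mg/L

Travel time t = x/v = 78.1 km / (0.444 m/s) = 78100 m / 0.444 m/s = 175900 s = 2.036 d.
k_d L₀/(k_r−k_d) = 0.248×17.0/(0.583−0.248) = 4.216/0.3350 = 12.59 mg/L.
e^(−k_d t) = e^(−0.248×2.036) = 0.6036; e^(−k_r t) = e^(−0.583×2.036) = 0.3052.
D = 12.59 × (0.6036 − 0.3052) + 4.39 × 0.3052 = 3.755 + 1.340 = 5.095 mg/L.
DO = C_s − D = 9.11 − 5.095 = 4.015 mg/L.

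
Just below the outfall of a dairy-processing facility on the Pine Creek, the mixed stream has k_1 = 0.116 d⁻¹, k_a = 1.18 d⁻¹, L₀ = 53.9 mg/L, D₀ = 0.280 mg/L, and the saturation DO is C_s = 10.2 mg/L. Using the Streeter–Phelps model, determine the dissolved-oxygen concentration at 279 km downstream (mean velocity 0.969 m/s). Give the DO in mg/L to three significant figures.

DO ≈ 6.32 mg/L

Travel time t = x/v = 279 km / (0.969 m/s) = 279000 m / 0.969 m/s = 287900 s = 3.332 d.
k_1 L₀/(k_a−k_1) = 0.116×53.9/(1.18−0.116) = 6.252/1.064 = 5.876 mg/L.
e^(−k_1 t) = e^(−0.116×3.332) = 0.6794; e^(−k_a t) = e^(−1.18×3.332) = 0.01960.
D = 5.876 × (0.6794 − 0.01960) + 0.280 × 0.01960 = 3.877 + 0.005487 = 3.883 mg/L.
DO = C_s − D = 10.2 − 3.883 = 6.317 mg/L.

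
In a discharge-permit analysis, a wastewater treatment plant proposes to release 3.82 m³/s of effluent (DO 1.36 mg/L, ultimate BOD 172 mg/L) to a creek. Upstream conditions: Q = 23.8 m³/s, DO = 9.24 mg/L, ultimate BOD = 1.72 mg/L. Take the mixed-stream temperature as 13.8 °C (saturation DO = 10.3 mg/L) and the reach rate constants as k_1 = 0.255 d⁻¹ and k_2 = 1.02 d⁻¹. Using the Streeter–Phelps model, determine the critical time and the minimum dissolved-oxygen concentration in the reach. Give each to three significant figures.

Mixed DO = (23.8×9.24 + 3.82×1.36)/(23.8+3.82) = 225.1/27.62 = 8.150 mg/L.
Mixed L₀ = (23.8×1.72 + 3.82×172)/(27.62) = 698.0/27.62 = 25.27 mg/L.
Initial deficit D₀ = C_s − DO₀ = 10.3 − 8.150 = 2.150 mg/L.
t_c = (1/0.7650) ln[(1.02/0.255)(1 − 2.150×0.7650/(0.255×25.27))] = 1.307 × ln(2.979) = 1.427 d.
D_c = (0.255/1.02) × 25.27 × e^(−0.255×1.427) = 0.2500 × 25.27 × 0.6950 = 4.391 mg/L.
Minimum DO = 10.3 − 4.391 = 5.909 mg/L.

t_c ≈ 1.43 d; minimum DO ≈ 5.91 mg/L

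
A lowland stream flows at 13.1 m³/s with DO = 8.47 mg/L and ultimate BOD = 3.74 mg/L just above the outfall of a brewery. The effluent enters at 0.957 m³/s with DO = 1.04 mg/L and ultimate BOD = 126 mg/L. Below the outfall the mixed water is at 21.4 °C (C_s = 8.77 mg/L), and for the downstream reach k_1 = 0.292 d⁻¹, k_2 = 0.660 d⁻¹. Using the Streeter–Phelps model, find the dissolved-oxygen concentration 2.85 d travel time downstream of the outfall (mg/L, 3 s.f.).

DO ≈ 5.94 mg/L

Mixed DO = (13.1×8.47 + 0.957×1.04)/(13.1+0.957) = 112.0/14.06 = 7.964 mg/L.
Mixed L₀ = (13.1×3.74 + 0.957×126)/(14.06) = 169.6/14.06 = 12.06 mg/L.
Initial deficit D₀ = C_s − DO₀ = 8.77 − 7.964 = 0.8058 mg/L.
D(2.85) = [0.292×12.06/(0.660−0.292)](e^(−0.292×2.85) − e^(−0.660×2.85)) + 0.8058 e^(−0.660×2.85)
= 9.572 × (0.4351 − 0.1524) + 0.8058 × 0.1524 = 2.828 mg/L.
DO = 8.77 − 2.828 = 5.942 mg/L.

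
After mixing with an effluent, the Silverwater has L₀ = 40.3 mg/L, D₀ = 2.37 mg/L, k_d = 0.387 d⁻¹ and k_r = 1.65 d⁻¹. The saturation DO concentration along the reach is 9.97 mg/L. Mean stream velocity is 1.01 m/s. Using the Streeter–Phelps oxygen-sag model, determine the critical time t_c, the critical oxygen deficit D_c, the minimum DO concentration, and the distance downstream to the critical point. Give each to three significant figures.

With k_r/k_d = 4.264 and 1 − D₀(k_r−k_d)/(k_d L₀) = 0.8081,
t_c = ln(4.264 × 0.8081) / (1.65 − 0.387) = ln(3.445) / 1.263 = 1.237/1.263 = 0.9794 d.
D_c = (k_d/k_r) L₀ e^(−k_d t_c) = (0.387/1.65) × 40.3 × e^(−0.387×0.9794) = 0.2345 × 40.3 × 0.6845 = 6.470 mg/L.
Minimum DO = C_s − D_c = 9.97 − 6.470 = 3.500 mg/L.
x_c = v t_c = 1.01 m/s × 0.9794 d × 86400 s/d = 85470 m ≈ 85.5 km.

t_c ≈ 0.979 d; D_c ≈ 6.47 mg/L; min DO ≈ 3.50 mg/L; x_c ≈ 85.5 km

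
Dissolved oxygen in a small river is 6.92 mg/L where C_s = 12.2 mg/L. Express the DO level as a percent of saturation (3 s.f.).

% saturation = C/C_s × 100 = 6.92/12.2 × 100 = 56.7 %.

56.7 % saturation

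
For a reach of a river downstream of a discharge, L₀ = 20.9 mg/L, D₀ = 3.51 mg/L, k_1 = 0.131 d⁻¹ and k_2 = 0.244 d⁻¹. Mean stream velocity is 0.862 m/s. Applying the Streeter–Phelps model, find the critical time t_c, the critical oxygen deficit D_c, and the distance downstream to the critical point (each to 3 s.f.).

At the critical point dD/dt = 0, so k_1 L₀ e^(−k_1 t) = k_2 D. Substituting D(t) from the Streeter–Phelps equation and solving for t gives
t_c = ln[(k_2/k_1)(1 − D₀(k_2−k_1)/(k_1 L₀))] / (k_2−k_1).
Here k_2−k_1 = 0.1130 d⁻¹ and 1 − D₀(k_2−k_1)/(k_1 L₀) = 1 − 3.51×0.1130/(0.131×20.9) = 0.8551, so
t_c = ln(1.863 × 0.8551) / 0.1130 = 0.4655 / 0.1130 = 4.119 d.
D_c = (k_1/k_2) L₀ e^(−k_1 t_c) = (0.131/0.244) × 20.9 × e^(−0.131×4.119) = 0.5369 × 20.9 × 0.5830 = 6.541 mg/L.
x_c = v t_c = 0.862 m/s × 4.119 d × 86400 s/d = 306800 m ≈ 307 km.

t_c ≈ 4.12 d; D_c ≈ 6.54 mg/L; x_c ≈ 307 km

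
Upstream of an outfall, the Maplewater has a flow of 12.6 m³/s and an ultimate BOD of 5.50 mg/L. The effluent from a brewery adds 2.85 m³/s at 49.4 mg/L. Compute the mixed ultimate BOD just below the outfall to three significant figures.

13.6 mg/L

Flow-weighted mixing: C = (Q_r C_r + Q_w C_w)/(Q_r + Q_w)
= (12.6×5.50 + 2.85×49.4)/(12.6 + 2.85) = 210.1/15.45 = 13.60 mg/L.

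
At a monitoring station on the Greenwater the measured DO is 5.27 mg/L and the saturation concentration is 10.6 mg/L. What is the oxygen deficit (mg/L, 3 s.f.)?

D = C_s − C = 10.6 − 5.27 = 5.33 mg/L.

D ≈ 5.33 mg/L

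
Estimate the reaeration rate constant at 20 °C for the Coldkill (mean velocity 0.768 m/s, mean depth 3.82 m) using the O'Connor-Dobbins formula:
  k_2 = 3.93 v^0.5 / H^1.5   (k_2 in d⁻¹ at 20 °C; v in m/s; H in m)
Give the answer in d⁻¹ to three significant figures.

k_2 = 3.93 × 0.768^0.5 / 3.82^1.5 = 3.93 × 0.8764 / 7.466 = 0.4613 d⁻¹.

k_2 ≈ 0.461 d⁻¹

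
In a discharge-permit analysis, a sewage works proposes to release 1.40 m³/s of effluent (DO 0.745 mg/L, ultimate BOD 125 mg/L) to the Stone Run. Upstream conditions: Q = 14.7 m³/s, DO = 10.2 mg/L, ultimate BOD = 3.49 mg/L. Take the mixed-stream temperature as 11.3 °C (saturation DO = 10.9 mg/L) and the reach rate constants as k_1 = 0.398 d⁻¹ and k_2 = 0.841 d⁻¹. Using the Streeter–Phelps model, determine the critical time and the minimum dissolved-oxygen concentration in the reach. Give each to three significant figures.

Mixed DO = (14.7×10.2 + 1.40×0.745)/(14.7+1.40) = 151.0/16.10 = 9.378 mg/L.
Mixed L₀ = (14.7×3.49 + 1.40×125)/(16.10) = 226.3/16.10 = 14.06 mg/L.
Initial deficit D₀ = C_s − DO₀ = 10.9 − 9.378 = 1.522 mg/L.
t_c = (1/0.4430) ln[(0.841/0.398)(1 − 1.522×0.4430/(0.398×14.06))] = 2.257 × ln(1.858) = 1.399 d.
D_c = (0.398/0.841) × 14.06 × e^(−0.398×1.399) = 0.4732 × 14.06 × 0.5731 = 3.812 mg/L.
Minimum DO = 10.9 − 3.812 = 7.088 mg/L.

t_c ≈ 1.40 d; minimum DO ≈ 7.09 mg/L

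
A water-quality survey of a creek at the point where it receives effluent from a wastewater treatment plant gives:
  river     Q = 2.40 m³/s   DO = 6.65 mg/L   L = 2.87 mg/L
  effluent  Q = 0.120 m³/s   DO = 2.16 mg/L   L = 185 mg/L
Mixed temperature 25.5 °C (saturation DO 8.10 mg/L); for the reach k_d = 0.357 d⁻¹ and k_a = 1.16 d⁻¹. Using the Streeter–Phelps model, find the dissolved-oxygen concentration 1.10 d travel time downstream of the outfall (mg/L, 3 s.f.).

DO ≈ 5.60 mg/L

Mixed DO = (2.40×6.65 + 0.120×2.16)/(2.40+0.120) = 16.22/2.520 = 6.436 mg/L.
Mixed L₀ = (2.40×2.87 + 0.120×185)/(2.520) = 29.09/2.520 = 11.54 mg/L.
Initial deficit D₀ = C_s − DO₀ = 8.10 − 6.436 = 1.664 mg/L.
D(1.10) = [0.357×11.54/(1.16−0.357)](e^(−0.357×1.10) − e^(−1.16×1.10)) + 1.664 e^(−1.16×1.10)
= 5.132 × (0.6752 − 0.2792) + 1.664 × 0.2792 = 2.497 mg/L.
DO = 8.10 − 2.497 = 5.603 mg/L.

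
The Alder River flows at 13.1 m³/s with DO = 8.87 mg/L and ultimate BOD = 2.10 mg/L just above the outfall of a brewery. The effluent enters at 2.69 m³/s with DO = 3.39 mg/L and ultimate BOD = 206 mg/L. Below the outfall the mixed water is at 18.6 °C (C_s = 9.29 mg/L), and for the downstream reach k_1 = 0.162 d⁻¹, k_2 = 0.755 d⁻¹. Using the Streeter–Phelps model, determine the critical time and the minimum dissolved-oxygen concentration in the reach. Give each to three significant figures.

Mixed DO = (13.1×8.87 + 2.69×3.39)/(13.1+2.69) = 125.3/15.79 = 7.936 mg/L.
Mixed L₀ = (13.1×2.10 + 2.69×206)/(15.79) = 581.6/15.79 = 36.84 mg/L.
Initial deficit D₀ = C_s − DO₀ = 9.29 − 7.936 = 1.354 mg/L.
t_c = (1/0.5930) ln[(0.755/0.162)(1 − 1.354×0.5930/(0.162×36.84))] = 1.686 × ln(4.034) = 2.352 d.
D_c = (0.162/0.755) × 36.84 × e^(−0.162×2.352) = 0.2146 × 36.84 × 0.6832 = 5.400 mg/L.
Minimum DO = 9.29 − 5.400 = 3.890 mg/L.

t_c ≈ 2.35 d; minimum DO ≈ 3.89 mg/L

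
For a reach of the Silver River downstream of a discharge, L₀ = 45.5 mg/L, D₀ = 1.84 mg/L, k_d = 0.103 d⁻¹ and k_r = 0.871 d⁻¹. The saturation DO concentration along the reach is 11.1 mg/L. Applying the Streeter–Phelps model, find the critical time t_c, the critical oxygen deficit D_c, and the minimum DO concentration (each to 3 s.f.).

t_c ≈ 2.31 d; D_c ≈ 4.24 mg/L; min DO ≈ 6.86 mg/L

At the critical point dD/dt = 0, so k_d L₀ e^(−k_d t) = k_r D. Substituting D(t) from the Streeter–Phelps equation and solving for t gives
t_c = ln[(k_r/k_d)(1 − D₀(k_r−k_d)/(k_d L₀))] / (k_r−k_d).
Here k_r−k_d = 0.7680 d⁻¹ and 1 − D₀(k_r−k_d)/(k_d L₀) = 1 − 1.84×0.7680/(0.103×45.5) = 0.6985, so
t_c = ln(8.456 × 0.6985) / 0.7680 = 1.776 / 0.7680 = 2.313 d.
L(t_c) = L₀ e^(−k_d t_c) = 45.5 × 0.7880 = 35.86 mg/L, and at the critical point k_r D_c = k_d L, so D_c = (0.103/0.871) × 35.86 = 4.240 mg/L.
Minimum DO = C_s − D_c = 11.1 − 4.240 = 6.860 mg/L.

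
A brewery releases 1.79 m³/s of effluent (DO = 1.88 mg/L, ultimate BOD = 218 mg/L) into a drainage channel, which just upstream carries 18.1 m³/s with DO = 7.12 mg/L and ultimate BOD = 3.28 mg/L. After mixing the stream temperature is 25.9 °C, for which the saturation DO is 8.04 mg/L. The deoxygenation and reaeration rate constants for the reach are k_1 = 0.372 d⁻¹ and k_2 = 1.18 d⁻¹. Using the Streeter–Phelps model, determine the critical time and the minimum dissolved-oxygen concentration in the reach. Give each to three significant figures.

Mixed DO = (18.1×7.12 + 1.79×1.88)/(18.1+1.79) = 132.2/19.89 = 6.648 mg/L.
Mixed L₀ = (18.1×3.28 + 1.79×218)/(19.89) = 449.6/19.89 = 22.60 mg/L.
Initial deficit D₀ = C_s − DO₀ = 8.04 − 6.648 = 1.392 mg/L.
t_c = (1/0.8080) ln[(1.18/0.372)(1 − 1.392×0.8080/(0.372×22.60))] = 1.238 × ln(2.748) = 1.251 d.
D_c = (0.372/1.18) × 22.60 × e^(−0.372×1.251) = 0.3153 × 22.60 × 0.6279 = 4.474 mg/L.
Minimum DO = 8.04 − 4.474 = 3.566 mg/L.

t_c ≈ 1.25 d; minimum DO ≈ 3.57 mg/L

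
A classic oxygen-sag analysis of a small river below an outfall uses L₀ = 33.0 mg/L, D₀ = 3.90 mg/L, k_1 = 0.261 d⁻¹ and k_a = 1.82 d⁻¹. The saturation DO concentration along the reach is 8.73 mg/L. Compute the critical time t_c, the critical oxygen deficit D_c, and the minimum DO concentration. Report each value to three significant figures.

With k_a/k_1 = 6.973 and 1 − D₀(k_a−k_1)/(k_1 L₀) = 0.2941,
t_c = ln(6.973 × 0.2941) / (1.82 − 0.261) = ln(2.051) / 1.559 = 0.7182/1.559 = 0.4607 d.
D_c = (k_1/k_a) L₀ e^(−k_1 t_c) = (0.261/1.82) × 33.0 × e^(−0.261×0.4607) = 0.1434 × 33.0 × 0.8867 = 4.196 mg/L.
Minimum DO = C_s − D_c = 8.73 − 4.196 = 4.534 mg/L.

t_c ≈ 0.461 d; D_c ≈ 4.20 mg/L; min DO ≈ 4.53 mg/L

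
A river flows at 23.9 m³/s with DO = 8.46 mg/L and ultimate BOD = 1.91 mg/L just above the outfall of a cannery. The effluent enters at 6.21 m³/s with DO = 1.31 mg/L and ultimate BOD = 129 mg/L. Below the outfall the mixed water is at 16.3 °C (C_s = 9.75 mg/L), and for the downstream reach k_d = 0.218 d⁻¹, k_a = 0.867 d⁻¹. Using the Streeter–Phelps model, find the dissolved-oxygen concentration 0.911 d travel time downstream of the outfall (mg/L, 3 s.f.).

DO ≈ 5.04 mg/L

Mixed DO = (23.9×8.46 + 6.21×1.31)/(23.9+6.21) = 210.3/30.11 = 6.985 mg/L.
Mixed L₀ = (23.9×1.91 + 6.21×129)/(30.11) = 846.7/30.11 = 28.12 mg/L.
Initial deficit D₀ = C_s − DO₀ = 9.75 − 6.985 = 2.765 mg/L.
D(0.911) = [0.218×28.12/(0.867−0.218)](e^(−0.218×0.911) − e^(−0.867×0.911)) + 2.765 e^(−0.867×0.911)
= 9.446 × (0.8199 − 0.4539) + 2.765 × 0.4539 = 4.712 mg/L.
DO = 9.75 − 4.712 = 5.038 mg/L.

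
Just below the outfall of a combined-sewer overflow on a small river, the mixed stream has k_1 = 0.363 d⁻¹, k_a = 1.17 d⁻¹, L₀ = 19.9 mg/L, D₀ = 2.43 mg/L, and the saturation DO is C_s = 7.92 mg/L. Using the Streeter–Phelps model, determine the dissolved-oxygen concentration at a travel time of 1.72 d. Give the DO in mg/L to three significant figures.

DO ≈ 4.00 mg/L

k_1 L₀/(k_a−k_1) = 0.363×19.9/(1.17−0.363) = 7.224/0.8070 = 8.951 mg/L.
e^(−k_1 t) = e^(−0.363×1.720) = 0.5356; e^(−k_a t) = e^(−1.17×1.720) = 0.1337.
D = 8.951 × (0.5356 − 0.1337) + 2.43 × 0.1337 = 3.598 + 0.3248 = 3.923 mg/L.
DO = C_s − D = 7.92 − 3.923 = 3.997 mg/L.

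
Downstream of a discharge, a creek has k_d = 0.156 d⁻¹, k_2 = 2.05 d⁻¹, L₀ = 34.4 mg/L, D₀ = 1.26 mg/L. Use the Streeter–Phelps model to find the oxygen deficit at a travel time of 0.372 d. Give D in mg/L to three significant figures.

D ≈ 1.94 mg/L

k_d L₀/(k_2−k_d) = 0.156×34.4/(2.05−0.156) = 5.366/1.894 = 2.833 mg/L.
e^(−k_d t) = e^(−0.156×0.3720) = 0.9436; e^(−k_2 t) = e^(−2.05×0.3720) = 0.4665.
D = 2.833 × (0.9436 − 0.4665) + 1.26 × 0.4665 = 1.352 + 0.5877 = 1.940 mg/L.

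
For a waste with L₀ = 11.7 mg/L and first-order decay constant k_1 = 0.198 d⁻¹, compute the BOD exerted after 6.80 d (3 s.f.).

y_t = L₀(1 − e^(−k_1 t)) = 11.7 × (1 − e^(−0.198×6.80))
= 11.7 × (1 − 0.2602) = 11.7 × 0.7398 = 8.656 mg/L.

y ≈ 8.66 mg/L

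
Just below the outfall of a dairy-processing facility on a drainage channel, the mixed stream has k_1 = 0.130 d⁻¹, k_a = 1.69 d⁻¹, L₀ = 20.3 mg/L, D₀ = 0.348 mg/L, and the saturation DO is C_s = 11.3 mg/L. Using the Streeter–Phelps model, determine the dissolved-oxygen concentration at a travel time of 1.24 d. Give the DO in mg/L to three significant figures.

DO ≈ 10.0 mg/L

k_1 L₀/(k_a−k_1) = 0.130×20.3/(1.69−0.130) = 2.639/1.560 = 1.692 mg/L.
e^(−k_1 t) = e^(−0.130×1.240) = 0.8511; e^(−k_a t) = e^(−1.69×1.240) = 0.1230.
D = 1.692 × (0.8511 − 0.1230) + 0.348 × 0.1230 = 1.232 + 0.04280 = 1.275 mg/L.
DO = C_s − D = 11.3 − 1.275 = 10.03 mg/L.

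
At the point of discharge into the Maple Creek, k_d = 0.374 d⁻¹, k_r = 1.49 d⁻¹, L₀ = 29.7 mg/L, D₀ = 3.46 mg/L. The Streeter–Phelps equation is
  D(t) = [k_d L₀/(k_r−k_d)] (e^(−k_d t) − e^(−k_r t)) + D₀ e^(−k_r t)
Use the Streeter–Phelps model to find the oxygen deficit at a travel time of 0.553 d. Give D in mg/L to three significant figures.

k_d L₀/(k_r−k_d) = 0.374×29.7/(1.49−0.374) = 11.11/1.116 = 9.953 mg/L.
e^(−k_d t) = e^(−0.374×0.5530) = 0.8132; e^(−k_r t) = e^(−1.49×0.5530) = 0.4387.
D = 9.953 × (0.8132 − 0.4387) + 3.46 × 0.4387 = 3.727 + 1.518 = 5.245 mg/L.

D ≈ 5.25 mg/L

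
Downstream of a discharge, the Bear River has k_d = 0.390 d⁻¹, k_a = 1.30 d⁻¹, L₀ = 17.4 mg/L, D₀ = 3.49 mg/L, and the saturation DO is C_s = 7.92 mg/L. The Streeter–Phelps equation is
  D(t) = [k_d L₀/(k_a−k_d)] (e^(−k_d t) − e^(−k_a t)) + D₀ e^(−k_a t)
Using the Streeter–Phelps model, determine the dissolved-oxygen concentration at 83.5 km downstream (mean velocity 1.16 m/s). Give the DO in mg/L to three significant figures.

DO ≈ 3.87 mg/L

Travel time t = x/v = 83.5 km / (1.16 m/s) = 83500 m / 1.16 m/s = 71980 s = 0.8331 d.
k_d L₀/(k_a−k_d) = 0.390×17.4/(1.30−0.390) = 6.786/0.9100 = 7.457 mg/L.
e^(−k_d t) = e^(−0.390×0.8331) = 0.7226; e^(−k_a t) = e^(−1.30×0.8331) = 0.3386.
D = 7.457 × (0.7226 − 0.3386) + 3.49 × 0.3386 = 2.864 + 1.182 = 4.045 mg/L.
DO = C_s − D = 7.92 − 4.045 = 3.875 mg/L.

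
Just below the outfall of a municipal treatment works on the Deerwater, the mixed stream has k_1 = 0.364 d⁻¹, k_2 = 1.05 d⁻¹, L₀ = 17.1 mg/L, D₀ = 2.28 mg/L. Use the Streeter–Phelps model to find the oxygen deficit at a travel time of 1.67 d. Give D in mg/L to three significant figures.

k_1 L₀/(k_2−k_1) = 0.364×17.1/(1.05−0.364) = 6.224/0.6860 = 9.073 mg/L.
e^(−k_1 t) = e^(−0.364×1.670) = 0.5445; e^(−k_2 t) = e^(−1.05×1.670) = 0.1732.
D = 9.073 × (0.5445 − 0.1732) + 2.28 × 0.1732 = 3.369 + 0.3948 = 3.764 mg/L.

D ≈ 3.76 mg/L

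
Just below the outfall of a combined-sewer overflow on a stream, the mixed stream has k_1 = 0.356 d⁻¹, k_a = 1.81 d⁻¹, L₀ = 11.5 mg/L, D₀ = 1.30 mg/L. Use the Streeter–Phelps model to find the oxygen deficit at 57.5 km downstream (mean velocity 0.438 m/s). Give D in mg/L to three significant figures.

Travel time t = x/v = 57.5 km / (0.438 m/s) = 57500 m / 0.438 m/s = 131300 s = 1.519 d.
k_1 L₀/(k_a−k_1) = 0.356×11.5/(1.81−0.356) = 4.094/1.454 = 2.816 mg/L.
e^(−k_1 t) = e^(−0.356×1.519) = 0.5822; e^(−k_a t) = e^(−1.81×1.519) = 0.06392.
D = 2.816 × (0.5822 − 0.06392) + 1.30 × 0.06392 = 1.459 + 0.08309 = 1.542 mg/L.

D ≈ 1.54 mg/L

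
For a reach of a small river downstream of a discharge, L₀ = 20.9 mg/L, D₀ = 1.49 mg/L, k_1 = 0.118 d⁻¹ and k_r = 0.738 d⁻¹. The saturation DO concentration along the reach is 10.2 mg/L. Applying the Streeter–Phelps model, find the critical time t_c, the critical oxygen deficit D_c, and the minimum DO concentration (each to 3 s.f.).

t_c = [1/(k_r−k_1)] ln[(k_r/k_1)(1 − D₀(k_r−k_1)/(k_1 L₀))]
= [1/(0.738−0.118)] ln[(0.738/0.118)(1 − 1.49×0.6200/(0.118×20.9))]
= (1/0.6200) ln[6.254 × 0.6254] = 1.613 × ln(3.911) = 1.613 × 1.364 = 2.200 d.
D_c = (k_1/k_r) L₀ e^(−k_1 t_c) = (0.118/0.738) × 20.9 × e^(−0.118×2.200) = 0.1599 × 20.9 × 0.7714 = 2.578 mg/L.
Minimum DO = C_s − D_c = 10.2 − 2.578 = 7.622 mg/L.

t_c ≈ 2.20 d; D_c ≈ 2.58 mg/L; min DO ≈ 7.62 mg/L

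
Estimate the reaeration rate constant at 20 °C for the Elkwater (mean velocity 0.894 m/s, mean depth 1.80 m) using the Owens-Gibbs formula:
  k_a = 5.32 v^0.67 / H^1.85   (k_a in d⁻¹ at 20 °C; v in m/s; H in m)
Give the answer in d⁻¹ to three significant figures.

k_a = 5.32 × 0.894^0.67 / 1.80^1.85 = 5.32 × 0.9277 / 2.967 = 1.664 d⁻¹.

k_a ≈ 1.66 d⁻¹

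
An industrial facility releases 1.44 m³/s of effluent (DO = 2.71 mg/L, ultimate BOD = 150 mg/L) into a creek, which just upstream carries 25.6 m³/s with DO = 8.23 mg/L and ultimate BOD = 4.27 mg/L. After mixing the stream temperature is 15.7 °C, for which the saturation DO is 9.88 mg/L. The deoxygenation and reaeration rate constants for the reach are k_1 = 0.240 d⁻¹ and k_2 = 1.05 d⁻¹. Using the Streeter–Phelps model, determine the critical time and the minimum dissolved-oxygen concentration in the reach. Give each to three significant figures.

t_c ≈ 0.849 d; minimum DO ≈ 7.64 mg/L

Mixed DO = (25.6×8.23 + 1.44×2.71)/(25.6+1.44) = 214.6/27.04 = 7.936 mg/L.
Mixed L₀ = (25.6×4.27 + 1.44×150)/(27.04) = 325.3/27.04 = 12.03 mg/L.
Initial deficit D₀ = C_s − DO₀ = 9.88 − 7.936 = 1.944 mg/L.
t_c = (1/0.8100) ln[(1.05/0.240)(1 − 1.944×0.8100/(0.240×12.03))] = 1.235 × ln(1.989) = 0.8490 d.
D_c = (0.240/1.05) × 12.03 × e^(−0.240×0.8490) = 0.2286 × 12.03 × 0.8157 = 2.243 mg/L.
Minimum DO = 9.88 − 2.243 = 7.637 mg/L.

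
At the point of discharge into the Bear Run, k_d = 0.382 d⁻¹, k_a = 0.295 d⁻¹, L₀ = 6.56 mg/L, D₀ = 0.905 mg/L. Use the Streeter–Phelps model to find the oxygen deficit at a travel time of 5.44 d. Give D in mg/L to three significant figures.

D ≈ 2.36 mg/L

k_d L₀/(k_a−k_d) = 0.382×6.56/(0.295−0.382) = 2.506/-0.08700 = -28.80 mg/L.
e^(−k_d t) = e^(−0.382×5.440) = 0.1252; e^(−k_a t) = e^(−0.295×5.440) = 0.2009.
D = -28.80 × (0.1252 − 0.2009) + 0.905 × 0.2009 = 2.182 + 0.1818 = 2.364 mg/L.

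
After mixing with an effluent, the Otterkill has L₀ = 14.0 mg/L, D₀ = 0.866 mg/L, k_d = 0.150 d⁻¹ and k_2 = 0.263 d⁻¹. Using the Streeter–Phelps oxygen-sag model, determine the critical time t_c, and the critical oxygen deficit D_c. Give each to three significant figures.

t_c ≈ 4.55 d; D_c ≈ 4.04 mg/L

With k_2/k_d = 1.753 and 1 − D₀(k_2−k_d)/(k_d L₀) = 0.9534,
t_c = ln(1.753 × 0.9534) / (0.263 − 0.150) = ln(1.672) / 0.1130 = 0.5138/0.1130 = 4.547 d.
D_c = (k_d/k_2) L₀ e^(−k_d t_c) = (0.150/0.263) × 14.0 × e^(−0.150×4.547) = 0.5703 × 14.0 × 0.5056 = 4.037 mg/L.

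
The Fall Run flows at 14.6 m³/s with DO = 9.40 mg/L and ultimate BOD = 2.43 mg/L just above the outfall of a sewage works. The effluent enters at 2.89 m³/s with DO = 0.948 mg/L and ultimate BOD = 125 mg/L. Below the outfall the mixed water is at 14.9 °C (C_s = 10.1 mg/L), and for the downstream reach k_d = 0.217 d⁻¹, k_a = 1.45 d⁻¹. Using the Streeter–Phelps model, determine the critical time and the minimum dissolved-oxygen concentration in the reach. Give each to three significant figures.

Mixed DO = (14.6×9.40 + 2.89×0.948)/(14.6+2.89) = 140.0/17.49 = 8.003 mg/L.
Mixed L₀ = (14.6×2.43 + 2.89×125)/(17.49) = 396.7/17.49 = 22.68 mg/L.
Initial deficit D₀ = C_s − DO₀ = 10.1 − 8.003 = 2.097 mg/L.
t_c = (1/1.233) ln[(1.45/0.217)(1 − 2.097×1.233/(0.217×22.68))] = 0.8110 × ln(3.173) = 0.9364 d.
D_c = (0.217/1.45) × 22.68 × e^(−0.217×0.9364) = 0.1497 × 22.68 × 0.8161 = 2.770 mg/L.
Minimum DO = 10.1 − 2.770 = 7.330 mg/L.

t_c ≈ 0.936 d; minimum DO ≈ 7.33 mg/L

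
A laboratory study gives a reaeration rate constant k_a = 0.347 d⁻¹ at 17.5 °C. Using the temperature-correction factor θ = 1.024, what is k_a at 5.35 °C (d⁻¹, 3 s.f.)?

k_a ≈ 0.260 d⁻¹

k_a(T₂) = k_a(T₁) · θ^(T₂−T₁) = 0.347 × 1.024^(5.35−17.5)
= 0.347 × 1.024^-12.2 = 0.347 × 0.7496 = 0.2601 d⁻¹.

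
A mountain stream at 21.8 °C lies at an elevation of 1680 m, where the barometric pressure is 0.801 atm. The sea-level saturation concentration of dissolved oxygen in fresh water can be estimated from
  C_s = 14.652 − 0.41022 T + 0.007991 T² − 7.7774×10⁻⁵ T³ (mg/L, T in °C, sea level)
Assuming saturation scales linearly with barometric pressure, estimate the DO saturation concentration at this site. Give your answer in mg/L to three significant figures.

C_s ≈ 6.97 mg/L

At sea level: C_s = 14.652 − 0.41022×21.8 + 0.007991×21.8² − 7.7774×10⁻⁵×21.8³ = 8.701 mg/L.
Pressure correction: C_s' = 8.701 × 0.801 = 6.970 mg/L.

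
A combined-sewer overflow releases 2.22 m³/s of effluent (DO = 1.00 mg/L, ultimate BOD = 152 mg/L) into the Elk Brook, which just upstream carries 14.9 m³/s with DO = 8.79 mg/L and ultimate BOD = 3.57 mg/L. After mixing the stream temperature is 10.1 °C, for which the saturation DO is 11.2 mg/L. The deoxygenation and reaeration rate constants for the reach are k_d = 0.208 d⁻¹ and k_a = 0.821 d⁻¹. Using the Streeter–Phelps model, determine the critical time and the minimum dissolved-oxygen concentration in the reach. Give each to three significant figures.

Mixed DO = (14.9×8.79 + 2.22×1.00)/(14.9+2.22) = 133.2/17.12 = 7.780 mg/L.
Mixed L₀ = (14.9×3.57 + 2.22×152)/(17.12) = 390.6/17.12 = 22.82 mg/L.
Initial deficit D₀ = C_s − DO₀ = 11.2 − 7.780 = 3.420 mg/L.
t_c = (1/0.6130) ln[(0.821/0.208)(1 − 3.420×0.6130/(0.208×22.82))] = 1.631 × ln(2.203) = 1.289 d.
D_c = (0.208/0.821) × 22.82 × e^(−0.208×1.289) = 0.2533 × 22.82 × 0.7649 = 4.421 mg/L.
Minimum DO = 11.2 − 4.421 = 6.779 mg/L.

t_c ≈ 1.29 d; minimum DO ≈ 6.78 mg/L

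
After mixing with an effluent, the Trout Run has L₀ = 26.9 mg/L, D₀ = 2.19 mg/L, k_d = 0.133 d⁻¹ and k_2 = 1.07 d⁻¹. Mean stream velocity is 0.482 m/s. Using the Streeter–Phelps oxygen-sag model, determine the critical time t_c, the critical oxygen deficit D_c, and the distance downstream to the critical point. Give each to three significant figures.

With k_2/k_d = 8.045 and 1 − D₀(k_2−k_d)/(k_d L₀) = 0.4264,
t_c = ln(8.045 × 0.4264) / (1.07 − 0.133) = ln(3.431) / 0.9370 = 1.233/0.9370 = 1.316 d.
D_c = (k_d/k_2) L₀ e^(−k_d t_c) = (0.133/1.07) × 26.9 × e^(−0.133×1.316) = 0.1243 × 26.9 × 0.8395 = 2.807 mg/L.
x_c = v t_c = 0.482 m/s × 1.316 d × 86400 s/d = 54790 m ≈ 54.8 km.

t_c ≈ 1.32 d; D_c ≈ 2.81 mg/L; x_c ≈ 54.8 km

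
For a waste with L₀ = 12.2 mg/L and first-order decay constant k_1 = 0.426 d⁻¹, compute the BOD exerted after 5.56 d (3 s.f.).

y ≈ 11.1 mg/L

y_t = L₀(1 − e^(−k_1 t)) = 12.2 × (1 − e^(−0.426×5.56))
= 12.2 × (1 − 0.09362) = 12.2 × 0.9064 = 11.06 mg/L.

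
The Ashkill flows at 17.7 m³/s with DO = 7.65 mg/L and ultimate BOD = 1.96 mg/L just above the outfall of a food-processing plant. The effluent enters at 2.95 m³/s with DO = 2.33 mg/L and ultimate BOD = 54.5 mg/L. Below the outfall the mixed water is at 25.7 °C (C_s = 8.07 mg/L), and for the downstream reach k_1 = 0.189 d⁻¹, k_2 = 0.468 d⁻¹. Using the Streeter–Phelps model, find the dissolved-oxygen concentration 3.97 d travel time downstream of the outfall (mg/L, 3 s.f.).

Mixed DO = (17.7×7.65 + 2.95×2.33)/(17.7+2.95) = 142.3/20.65 = 6.890 mg/L.
Mixed L₀ = (17.7×1.96 + 2.95×54.5)/(20.65) = 195.5/20.65 = 9.466 mg/L.
Initial deficit D₀ = C_s − DO₀ = 8.07 − 6.890 = 1.180 mg/L.
D(3.97) = [0.189×9.466/(0.468−0.189)](e^(−0.189×3.97) − e^(−0.468×3.97)) + 1.180 e^(−0.468×3.97)
= 6.412 × (0.4722 − 0.1560) + 1.180 × 0.1560 = 2.212 mg/L.
DO = 8.07 − 2.212 = 5.858 mg/L.

DO ≈ 5.86 mg/L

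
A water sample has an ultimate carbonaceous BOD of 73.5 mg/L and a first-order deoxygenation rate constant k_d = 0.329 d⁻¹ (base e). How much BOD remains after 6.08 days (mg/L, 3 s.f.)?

L_t = L₀ e^(−k_d t) = 73.5 × e^(−0.329×6.08) = 73.5 × 0.1353 = 9.944 mg/L.

L ≈ 9.94 mg/L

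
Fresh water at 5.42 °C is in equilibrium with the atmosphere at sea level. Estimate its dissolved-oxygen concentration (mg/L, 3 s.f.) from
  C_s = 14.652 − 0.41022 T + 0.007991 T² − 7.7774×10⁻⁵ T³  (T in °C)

C_s ≈ 12.7 mg/L

C_s = 14.652 − 0.41022×5.42 + 0.007991×5.42² − 7.7774×10⁻⁵×5.42³ = 12.65 mg/L.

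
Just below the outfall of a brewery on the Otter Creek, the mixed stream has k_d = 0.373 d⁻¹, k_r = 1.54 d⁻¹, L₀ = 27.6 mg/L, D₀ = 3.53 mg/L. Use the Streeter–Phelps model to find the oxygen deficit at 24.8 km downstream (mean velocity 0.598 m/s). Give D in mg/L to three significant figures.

D ≈ 4.85 mg/L

Travel time t = x/v = 24.8 km / (0.598 m/s) = 24800 m / 0.598 m/s = 41470 s = 0.4800 d.
k_d L₀/(k_r−k_d) = 0.373×27.6/(1.54−0.373) = 10.29/1.167 = 8.822 mg/L.
e^(−k_d t) = e^(−0.373×0.4800) = 0.8361; e^(−k_r t) = e^(−1.54×0.4800) = 0.4775.
D = 8.822 × (0.8361 − 0.4775) + 3.53 × 0.4775 = 3.163 + 1.686 = 4.849 mg/L.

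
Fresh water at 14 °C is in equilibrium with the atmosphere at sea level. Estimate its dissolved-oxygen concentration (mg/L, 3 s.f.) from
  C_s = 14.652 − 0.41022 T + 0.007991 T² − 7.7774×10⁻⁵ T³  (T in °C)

C_s = 14.652 − 0.41022×14 + 0.007991×14² − 7.7774×10⁻⁵×14³ = 10.26 mg/L.

C_s ≈ 10.3 mg/L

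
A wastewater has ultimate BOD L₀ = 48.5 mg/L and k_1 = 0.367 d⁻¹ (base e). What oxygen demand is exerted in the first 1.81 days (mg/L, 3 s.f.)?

y ≈ 23.5 mg/L

y_t = L₀(1 − e^(−k_1 t)) = 48.5 × (1 − e^(−0.367×1.81))
= 48.5 × (1 − 0.5146) = 48.5 × 0.4854 = 23.54 mg/L.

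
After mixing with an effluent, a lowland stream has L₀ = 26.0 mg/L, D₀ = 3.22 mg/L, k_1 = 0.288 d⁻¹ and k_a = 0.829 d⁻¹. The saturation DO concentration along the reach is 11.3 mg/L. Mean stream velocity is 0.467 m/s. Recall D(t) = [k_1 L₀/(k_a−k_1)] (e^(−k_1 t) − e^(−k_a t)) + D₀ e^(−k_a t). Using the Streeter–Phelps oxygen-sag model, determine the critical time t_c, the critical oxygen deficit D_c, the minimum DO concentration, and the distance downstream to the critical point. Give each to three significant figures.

At the critical point dD/dt = 0, so k_1 L₀ e^(−k_1 t) = k_a D. Substituting D(t) from the Streeter–Phelps equation and solving for t gives
t_c = ln[(k_a/k_1)(1 − D₀(k_a−k_1)/(k_1 L₀))] / (k_a−k_1).
Here k_a−k_1 = 0.5410 d⁻¹ and 1 − D₀(k_a−k_1)/(k_1 L₀) = 1 − 3.22×0.5410/(0.288×26.0) = 0.7674, so
t_c = ln(2.878 × 0.7674) / 0.5410 = 0.7925 / 0.5410 = 1.465 d.
L(t_c) = L₀ e^(−k_1 t_c) = 26.0 × 0.6558 = 17.05 mg/L, and at the critical point k_a D_c = k_1 L, so D_c = (0.288/0.829) × 17.05 = 5.924 mg/L.
Minimum DO = C_s − D_c = 11.3 − 5.924 = 5.376 mg/L.
x_c = v t_c = 0.467 m/s × 1.465 d × 86400 s/d = 59100 m ≈ 59.1 km.

t_c ≈ 1.46 d; D_c ≈ 5.92 mg/L; min DO ≈ 5.38 mg/L; x_c ≈ 59.1 km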